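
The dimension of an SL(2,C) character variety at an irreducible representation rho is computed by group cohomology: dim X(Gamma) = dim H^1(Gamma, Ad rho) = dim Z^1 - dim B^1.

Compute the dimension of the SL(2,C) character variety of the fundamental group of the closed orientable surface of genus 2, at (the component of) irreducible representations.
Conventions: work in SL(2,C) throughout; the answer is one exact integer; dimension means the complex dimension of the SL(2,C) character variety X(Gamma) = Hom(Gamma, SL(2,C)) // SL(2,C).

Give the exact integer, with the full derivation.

6

pi_1 of the closed genus-2 surface has 4 generators bound by the single product-of-commutators relator.
A cocycle assigns one sl_2 vector per generator subject to the relator condition d_2(z) = 0: dim of the unconstrained space is 3*2g = 12.
H^2 = coker(d_2) is dual to H^0 = 0 at irreducible rho (Poincare duality), so d_2 is onto: dim Z^1 = 9.
As always at irreducible rho, dim B^1 = 3.
dim H^1 = 9 - 3 = 6 = dim X.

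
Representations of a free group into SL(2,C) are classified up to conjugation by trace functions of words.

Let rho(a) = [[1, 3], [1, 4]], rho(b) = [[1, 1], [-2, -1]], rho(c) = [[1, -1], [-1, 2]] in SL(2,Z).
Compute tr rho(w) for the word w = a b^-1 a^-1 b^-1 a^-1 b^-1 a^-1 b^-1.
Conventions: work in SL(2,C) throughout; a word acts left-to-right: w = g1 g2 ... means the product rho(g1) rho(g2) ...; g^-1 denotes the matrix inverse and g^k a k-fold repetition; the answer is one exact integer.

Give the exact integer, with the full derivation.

-5417

rho(a) = [[1, 3], [1, 4]]
... * rho(b^-1) = [[-1, -1], [2, 1]]  ->  [[5, 2], [7, 3]]
... * rho(a^-1) = [[4, -3], [-1, 1]]  ->  [[18, -13], [25, -18]]
... * rho(b^-1) = [[-1, -1], [2, 1]]  ->  [[-44, -31], [-61, -43]]
... * rho(a^-1) = [[4, -3], [-1, 1]]  ->  [[-145, 101], [-201, 140]]
... * rho(b^-1) = [[-1, -1], [2, 1]]  ->  [[347, 246], [481, 341]]
... * rho(a^-1) = [[4, -3], [-1, 1]]  ->  [[1142, -795], [1583, -1102]]
... * rho(b^-1) = [[-1, -1], [2, 1]]  ->  [[-2732, -1937], [-3787, -2685]]
tr = -2732 + -2685 = -5417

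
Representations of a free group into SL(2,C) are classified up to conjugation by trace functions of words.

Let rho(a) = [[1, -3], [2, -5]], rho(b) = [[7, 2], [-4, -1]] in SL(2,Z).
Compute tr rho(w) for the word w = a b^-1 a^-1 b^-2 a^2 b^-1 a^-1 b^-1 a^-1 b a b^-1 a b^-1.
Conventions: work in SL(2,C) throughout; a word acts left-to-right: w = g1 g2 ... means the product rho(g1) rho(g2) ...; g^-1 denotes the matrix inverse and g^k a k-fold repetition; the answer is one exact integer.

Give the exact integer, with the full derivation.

rho(a) = [[1, -3], [2, -5]]
... * rho(b^-1) = [[-1, -2], [4, 7]]  ->  [[-13, -23], [-22, -39]]
... * rho(a^-1) = [[-5, 3], [-2, 1]]  ->  [[111, -62], [188, -105]]
... * rho(b^-1) = [[-1, -2], [4, 7]]  ->  [[-359, -656], [-608, -1111]]
... * rho(b^-1) = [[-1, -2], [4, 7]]  ->  [[-2265, -3874], [-3836, -6561]]
... * rho(a) = [[1, -3], [2, -5]]  ->  [[-10013, 26165], [-16958, 44313]]
... * rho(a) = [[1, -3], [2, -5]]  ->  [[42317, -100786], [71668, -170691]]
... * rho(b^-1) = [[-1, -2], [4, 7]]  ->  [[-445461, -790136], [-754432, -1338173]]
... * rho(a^-1) = [[-5, 3], [-2, 1]]  ->  [[3807577, -2126519], [6448506, -3601469]]
... * rho(b^-1) = [[-1, -2], [4, 7]]  ->  [[-12313653, -22500787], [-20854382, -38107295]]
... * rho(a^-1) = [[-5, 3], [-2, 1]]  ->  [[106569839, -59441746], [180486500, -100670441]]
... * rho(b) = [[7, 2], [-4, -1]]  ->  [[983755857, 272581424], [1666087264, 461643441]]
... * rho(a) = [[1, -3], [2, -5]]  ->  [[1528918705, -4314174691], [2589374146, -7306478997]]
... * rho(b^-1) = [[-1, -2], [4, 7]]  ->  [[-18785617469, -33257060247], [-31815290134, -56324101271]]
... * rho(a) = [[1, -3], [2, -5]]  ->  [[-85299737963, 222642153642], [-144463492676, 377066376757]]
... * rho(b^-1) = [[-1, -2], [4, 7]]  ->  [[975868352531, 1729094551420], [1652728999704, 2928391622651]]
tr = 975868352531 + 2928391622651 = 3904259975182

3904259975182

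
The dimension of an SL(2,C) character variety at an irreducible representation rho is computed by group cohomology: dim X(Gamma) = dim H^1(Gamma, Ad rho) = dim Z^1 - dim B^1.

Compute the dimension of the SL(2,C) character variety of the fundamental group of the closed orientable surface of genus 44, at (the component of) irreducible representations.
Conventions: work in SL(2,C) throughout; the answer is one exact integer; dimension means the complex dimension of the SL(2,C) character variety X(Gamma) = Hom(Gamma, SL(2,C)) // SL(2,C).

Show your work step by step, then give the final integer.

pi_1 of the closed genus-44 surface has 88 generators bound by the single product-of-commutators relator.
Unconstrained cocycle data is one sl_2 vector per generator (264 dimensions), cut by the relator condition d_2(z) = 0.
At an irreducible rho, H^2 = coker(d_2) vanishes (Poincare duality: H^2 is dual to H^0 = invariants = 0), so d_2 is surjective onto sl_2 and dim Z^1 = 264 - 3 = 261.
Coboundaries contribute dim B^1 = 3 (injective at irreducible rho).
dim X = dim H^1 = 261 - 3 = 258.

258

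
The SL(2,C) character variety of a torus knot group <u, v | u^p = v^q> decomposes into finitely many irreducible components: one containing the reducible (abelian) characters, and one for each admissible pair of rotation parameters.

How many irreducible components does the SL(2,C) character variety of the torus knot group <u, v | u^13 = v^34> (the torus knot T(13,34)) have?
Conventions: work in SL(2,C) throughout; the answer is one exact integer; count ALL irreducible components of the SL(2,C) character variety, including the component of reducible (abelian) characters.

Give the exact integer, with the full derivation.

199

For T(13,34): irreducibility forces the central element u^13 = v^34 to one of +I, -I.
On an irreducible component, tr(u) is locked at 2*cos(pi*alpha/13) for some alpha in 1..12, and tr(v) at 2*cos(pi*beta/34) for some beta in 1..33.
The two central values (-1)^alpha I and (-1)^beta I must be the same matrix, so alpha and beta share a parity.
Enumerate parity-matched pairs: 6*17 odd-odd plus 6*16 even-even gives 198.
That is 198 components of irreducible characters, and with the reducible (abelian) component the total is 199.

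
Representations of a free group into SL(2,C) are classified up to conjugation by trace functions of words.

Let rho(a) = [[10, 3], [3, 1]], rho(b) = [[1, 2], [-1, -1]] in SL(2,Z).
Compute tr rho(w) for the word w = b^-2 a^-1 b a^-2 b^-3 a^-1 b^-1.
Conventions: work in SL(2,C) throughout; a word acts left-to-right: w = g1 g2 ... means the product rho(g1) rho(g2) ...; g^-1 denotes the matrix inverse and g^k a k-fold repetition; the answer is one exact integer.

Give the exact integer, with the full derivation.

-18744

rho(b^-1) = [[-1, -2], [1, 1]]
... * rho(b^-1) = [[-1, -2], [1, 1]]  ->  [[-1, 0], [0, -1]]
... * rho(a^-1) = [[1, -3], [-3, 10]]  ->  [[-1, 3], [3, -10]]
... * rho(b) = [[1, 2], [-1, -1]]  ->  [[-4, -5], [13, 16]]
... * rho(a^-1) = [[1, -3], [-3, 10]]  ->  [[11, -38], [-35, 121]]
... * rho(a^-1) = [[1, -3], [-3, 10]]  ->  [[125, -413], [-398, 1315]]
... * rho(b^-1) = [[-1, -2], [1, 1]]  ->  [[-538, -663], [1713, 2111]]
... * rho(b^-1) = [[-1, -2], [1, 1]]  ->  [[-125, 413], [398, -1315]]
... * rho(b^-1) = [[-1, -2], [1, 1]]  ->  [[538, 663], [-1713, -2111]]
... * rho(a^-1) = [[1, -3], [-3, 10]]  ->  [[-1451, 5016], [4620, -15971]]
... * rho(b^-1) = [[-1, -2], [1, 1]]  ->  [[6467, 7918], [-20591, -25211]]
tr = 6467 + -25211 = -18744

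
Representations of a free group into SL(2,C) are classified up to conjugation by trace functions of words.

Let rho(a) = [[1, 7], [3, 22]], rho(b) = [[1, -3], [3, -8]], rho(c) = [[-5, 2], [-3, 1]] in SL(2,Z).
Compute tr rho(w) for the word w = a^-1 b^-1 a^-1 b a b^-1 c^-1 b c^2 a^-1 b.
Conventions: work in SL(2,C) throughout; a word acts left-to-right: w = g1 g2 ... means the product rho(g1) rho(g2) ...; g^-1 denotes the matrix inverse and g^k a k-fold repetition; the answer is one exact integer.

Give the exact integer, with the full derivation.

rho(a^-1) = [[22, -7], [-3, 1]]
... * rho(b^-1) = [[-8, 3], [-3, 1]]  ->  [[-155, 59], [21, -8]]
... * rho(a^-1) = [[22, -7], [-3, 1]]  ->  [[-3587, 1144], [486, -155]]
... * rho(b) = [[1, -3], [3, -8]]  ->  [[-155, 1609], [21, -218]]
... * rho(a) = [[1, 7], [3, 22]]  ->  [[4672, 34313], [-633, -4649]]
... * rho(b^-1) = [[-8, 3], [-3, 1]]  ->  [[-140315, 48329], [19011, -6548]]
... * rho(c^-1) = [[1, -2], [3, -5]]  ->  [[4672, 38985], [-633, -5282]]
... * rho(b) = [[1, -3], [3, -8]]  ->  [[121627, -325896], [-16479, 44155]]
... * rho(c) = [[-5, 2], [-3, 1]]  ->  [[369553, -82642], [-50070, 11197]]
... * rho(c) = [[-5, 2], [-3, 1]]  ->  [[-1599839, 656464], [216759, -88943]]
... * rho(a^-1) = [[22, -7], [-3, 1]]  ->  [[-37165850, 11855337], [5035527, -1606256]]
... * rho(b) = [[1, -3], [3, -8]]  ->  [[-1599839, 16654854], [216759, -2256533]]
tr = -1599839 + -2256533 = -3856372

-3856372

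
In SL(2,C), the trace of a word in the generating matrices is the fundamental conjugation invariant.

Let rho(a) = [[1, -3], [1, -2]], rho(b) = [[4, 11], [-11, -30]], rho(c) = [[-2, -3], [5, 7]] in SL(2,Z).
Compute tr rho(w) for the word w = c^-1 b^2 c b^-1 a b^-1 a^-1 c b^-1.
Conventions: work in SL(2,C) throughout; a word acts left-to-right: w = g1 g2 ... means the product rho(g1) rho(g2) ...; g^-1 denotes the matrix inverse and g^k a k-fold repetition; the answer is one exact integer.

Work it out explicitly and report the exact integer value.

-461847426

rho(c^-1) = [[7, 3], [-5, -2]]
... * rho(b) = [[4, 11], [-11, -30]]  ->  [[-5, -13], [2, 5]]
... * rho(b) = [[4, 11], [-11, -30]]  ->  [[123, 335], [-47, -128]]
... * rho(c) = [[-2, -3], [5, 7]]  ->  [[1429, 1976], [-546, -755]]
... * rho(b^-1) = [[-30, -11], [11, 4]]  ->  [[-21134, -7815], [8075, 2986]]
... * rho(a) = [[1, -3], [1, -2]]  ->  [[-28949, 79032], [11061, -30197]]
... * rho(b^-1) = [[-30, -11], [11, 4]]  ->  [[1737822, 634567], [-663997, -242459]]
... * rho(a^-1) = [[-2, 3], [-1, 1]]  ->  [[-4110211, 5848033], [1570453, -2234450]]
... * rho(c) = [[-2, -3], [5, 7]]  ->  [[37460587, 53266864], [-14313156, -20352509]]
... * rho(b^-1) = [[-30, -11], [11, 4]]  ->  [[-537882106, -198999001], [205517081, 76034680]]
tr = -537882106 + 76034680 = -461847426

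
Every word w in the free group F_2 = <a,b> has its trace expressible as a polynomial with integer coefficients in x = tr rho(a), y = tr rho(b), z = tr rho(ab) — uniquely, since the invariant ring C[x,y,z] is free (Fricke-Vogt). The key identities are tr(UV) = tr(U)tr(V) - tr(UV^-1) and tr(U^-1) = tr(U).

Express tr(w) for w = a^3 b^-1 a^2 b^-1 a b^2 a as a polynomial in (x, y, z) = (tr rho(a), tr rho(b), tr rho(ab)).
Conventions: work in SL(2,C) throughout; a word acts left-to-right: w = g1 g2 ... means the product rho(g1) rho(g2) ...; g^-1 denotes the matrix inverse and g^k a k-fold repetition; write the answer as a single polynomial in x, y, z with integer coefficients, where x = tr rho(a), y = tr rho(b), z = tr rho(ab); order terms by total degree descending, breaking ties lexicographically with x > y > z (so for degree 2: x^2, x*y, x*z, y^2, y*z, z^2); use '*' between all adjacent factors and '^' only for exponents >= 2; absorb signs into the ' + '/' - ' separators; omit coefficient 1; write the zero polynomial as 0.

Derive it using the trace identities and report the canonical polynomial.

x^6*y^3*z - x^7*y^2 - x^5*y^4 - 2*x^5*y^2*z^2 + 2*x^6*y*z - 2*x^4*y^3*z + x^4*y*z^3 + 6*x^5*y^2 - x^5*z^2 + 3*x^3*y^4 + 5*x^3*y^2*z^2 - 9*x^4*y*z - 2*x^2*y*z^3 - 11*x^3*y^2 + 3*x^3*z^2 - 2*x*y^4 - 2*x*y^2*z^2 + 9*x^2*y*z + x^3 + 7*x*y^2 - x*z^2 - 3*x

reduce: tr(b a^2) = tr(a) * tr(b a) - tr(b)   [square of a] = x*z - y
tr(a^2 b a) = tr(a) * tr(b a^2) - tr(b a)   [square of a] = x^2*z - x*y - z
reduce: tr(b a^4) = tr(a) * tr(a^2 b a) - tr(a^2 b)   [square of a] = x^3*z - x^2*y - 2*x*z + y
tr(b a^5) = tr(a) * tr(b a^4) - tr(b a^3)   [square of a] = x^4*z - x^3*y - 3*x^2*z + 2*x*y + z
tr(a^6 b) = tr(a) * tr(b a^5) - tr(b a^4)   [square of a] = x^5*z - x^4*y - 4*x^3*z + 3*x^2*y + 3*x*z - y
tr(a^2) = tr(a) * tr(a) - tr(1)   [square of a] = x^2 - 2
tr(a^3) = tr(a) * tr(a^2) - tr(a)   [square of a] = x^3 - 3*x
tr(a^4) = tr(a) * tr(a^3) - tr(a^2)   [square of a] = x^4 - 4*x^2 + 2
so tr(a^5) = tr(a) * tr(a^4) - tr(a^3)   [square of a] = x^5 - 5*x^3 + 5*x
reduce: tr(a^6) = tr(a) * tr(a^5) - tr(a^4)   [square of a] = x^6 - 6*x^4 + 9*x^2 - 2
so tr(a^4 b^2 a^2) = tr(b) * tr(a^6 b) - tr(a^6)   [square of b] = x^5*y*z - x^6 - x^4*y^2 - 4*x^3*y*z + 6*x^4 + 3*x^2*y^2 + 3*x*y*z - 9*x^2 - y^2 + 2
so tr(b^2 a^2) = tr(b) * tr(a^2 b) - tr(a^2)   [square of b] = x*y*z - x^2 - y^2 + 2
tr(b^2 a) = tr(b) * tr(a b) - tr(a)   [square of b] = y*z - x
tr(a b^2 a^2) = tr(a) * tr(b^2 a^2) - tr(b^2 a)   [square of a] = x^2*y*z - x^3 - x*y^2 - y*z + 3*x
tr(a^2 b^2 a^2) = tr(a) * tr(a b^2 a^2) - tr(a b^2 a)   [square of a] = x^3*y*z - x^4 - x^2*y^2 - 2*x*y*z + 4*x^2 + y^2 - 2
tr(a^4 b^2 a) = tr(a) * tr(a^2 b^2 a^2) - tr(a^2 b^2 a)   [square of a] = x^4*y*z - x^5 - x^3*y^2 - 3*x^2*y*z + 5*x^3 + 2*x*y^2 + y*z - 5*x
tr(a^3 b^2 a^4) = tr(a) * tr(a^4 b^2 a^2) - tr(a^4 b^2 a)   [square of a] = x^6*y*z - x^7 - x^5*y^2 - 5*x^4*y*z + 7*x^5 + 4*x^3*y^2 + 6*x^2*y*z - 14*x^3 - 3*x*y^2 - y*z + 7*x
so tr(b a b a) = tr(b a) * tr(b a) - tr(1)   [split at a repeated b] = z^2 - 2
reduce: tr(a^2 b a b) = tr(a) * tr(b a b a) - tr(b a b)   [square of a] = x*z^2 - y*z - x
reduce: tr(a b a b^2 a) = tr(b) * tr(a^2 b a b) - tr(a^2 b a)   [square of b] = x*y*z^2 - x^2*z - y^2*z + z
tr(a b a b^2) = tr(b) * tr(a b a b) - tr(a b a)   [square of b] = y*z^2 - x*z - y
tr(b^2 a^3 b a) = tr(a) * tr(a b a b^2 a) - tr(a b a b^2)   [square of a] = x^2*y*z^2 - x^3*z - x*y^2*z - y*z^2 + 2*x*z + y
reduce: tr(b^2 a^3 b) = tr(b) * tr(b a^3 b) - tr(b a^3)   [square of b] = x^2*y^2*z - x^3*y - x*y^3 - x^2*z - y^2*z + 4*x*y + z
reduce: tr(a b a^2 b^2 a^2) = tr(a) * tr(b^2 a^3 b a) - tr(b^2 a^3 b)   [square of a] = x^3*y*z^2 - x^4*z - 2*x^2*y^2*z + x^3*y + x*y^3 - x*y*z^2 + 3*x^2*z + y^2*z - 3*x*y - z
reduce: tr(a^2 b a^2 b) = tr(a) * tr(b a^2 b a) - tr(b a^2 b)   [square of a] = x^2*z^2 - 2*x*y*z + y^2 - 2
tr(a b a^2 b^2 a) = tr(b) * tr(a^2 b a^2 b) - tr(a^2 b a^2)   [square of b] = x^2*y*z^2 - x^3*z - 2*x*y^2*z + x^2*y + y^3 + 2*x*z - 3*y
tr(a b^2 a^4 b a) = tr(a) * tr(a b a^2 b^2 a^2) - tr(a b a^2 b^2 a)   [square of a] = x^4*y*z^2 - x^5*z - 2*x^3*y^2*z + x^4*y + x^2*y^3 - 2*x^2*y*z^2 + 4*x^3*z + 3*x*y^2*z - 4*x^2*y - y^3 - 3*x*z + 3*y
so tr(a b^2 a^4 b) = tr(a) * tr(b a b^2 a^3) - tr(b a b^2 a^2)   [square of a] = x^3*y*z^2 - x^4*z - x^2*y^2*z - 2*x*y*z^2 + 3*x^2*z + y^2*z + x*y - z
tr(a^3 b^2 a^4 b) = tr(a) * tr(a b^2 a^4 b a) - tr(a b^2 a^4 b)   [square of a] = x^5*y*z^2 - x^6*z - 2*x^4*y^2*z + x^5*y + x^3*y^3 - 3*x^3*y*z^2 + 5*x^4*z + 4*x^2*y^2*z - 4*x^3*y - x*y^3 + 2*x*y*z^2 - 6*x^2*z - y^2*z + 2*x*y + z
reduce: tr(a b^2 a^4 b^-1 a^2) = tr(a^3 b^2 a^4) * tr(b) - tr(a^3 b^2 a^4 b)   [inverse elimination on b] = x^6*y^2*z - x^7*y - x^5*y^3 - x^5*y*z^2 + x^6*z - 3*x^4*y^2*z + 6*x^5*y + 3*x^3*y^3 + 3*x^3*y*z^2 - 5*x^4*z + 2*x^2*y^2*z - 10*x^3*y - 2*x*y^3 - 2*x*y*z^2 + 6*x^2*z + 5*x*y - z
so tr(a b a b^2 a^4) = tr(a) * tr(b a b^2 a^4) - tr(b a b^2 a^3)   [square of a] = x^4*y*z^2 - x^5*z - x^3*y^2*z - 3*x^2*y*z^2 + 4*x^3*z + 2*x*y^2*z + x^2*y + y*z^2 - 3*x*z - y
tr(a^2 b a b^2 a^4) = tr(a) * tr(a b a b^2 a^4) - tr(a b a b^2 a^3)   [square of a] = x^5*y*z^2 - x^6*z - x^4*y^2*z - 4*x^3*y*z^2 + 5*x^4*z + 3*x^2*y^2*z + x^3*y + 3*x*y*z^2 - 6*x^2*z - y^2*z - 2*x*y + z
tr(a b a b a b) = tr(a b a b) * tr(a b) - tr(b a)   [split at a repeated a] = z^3 - 3*z
reduce: tr(b a b a b^2 a) = tr(b) * tr(a b a b a b) - tr(a b a b a)   [square of b] = y*z^3 - x*z^2 - 2*y*z + x
tr(b a b a b^2) = tr(b) * tr(a b a b^2) - tr(a b a b)   [square of b] = y^2*z^2 - x*y*z - y^2 - z^2 + 2
tr(b a b a b^2 a^2) = tr(a) * tr(b a b a b^2 a) - tr(b a b a b^2)   [square of a] = x*y*z^3 - x^2*z^2 - y^2*z^2 - x*y*z + x^2 + y^2 + z^2 - 2
tr(a^2 b a b a b^2 a) = tr(a) * tr(b a b a b^2 a^2) - tr(b a b a b^2 a)   [square of a] = x^2*y*z^3 - x^3*z^2 - x*y^2*z^2 - x^2*y*z - y*z^3 + x^3 + x*y^2 + 2*x*z^2 + 2*y*z - 3*x
reduce: tr(b a b^2 a^4 b a) = tr(a) * tr(a^2 b a b a b^2 a) - tr(a^2 b a b a b^2)   [square of a] = x^3*y*z^3 - x^4*z^2 - x^2*y^2*z^2 - x^3*y*z - 2*x*y*z^3 + x^4 + x^2*y^2 + 3*x^2*z^2 + y^2*z^2 + 3*x*y*z - 4*x^2 - y^2 - z^2 + 2
so tr(b^2 a b a^2) = tr(b) * tr(a b a^2 b) - tr(a b a^2)   [square of b] = x*y*z^2 - x^2*z - y^2*z + z
reduce: tr(a^2 b^2 a b a) = tr(a) * tr(b^2 a b a^2) - tr(b^2 a b a)   [square of a] = x^2*y*z^2 - x^3*z - x*y^2*z - y*z^2 + 2*x*z + y
tr(a^4 b^2 a b) = tr(a) * tr(a^2 b^2 a b a) - tr(a^2 b^2 a b)   [square of a] = x^3*y*z^2 - x^4*z - x^2*y^2*z - 2*x*y*z^2 + 3*x^2*z + y^2*z + x*y - z
tr(b a b^2 a^4 b) = tr(b) * tr(a^4 b^2 a b) - tr(a^4 b^2 a)   [square of b] = x^3*y^2*z^2 - 2*x^4*y*z - x^2*y^3*z + x^5 + x^3*y^2 - 2*x*y^2*z^2 + 6*x^2*y*z + y^3*z - 5*x^3 - x*y^2 - 2*y*z + 5*x
reduce: tr(a^2 b a b^2 a^4 b) = tr(a) * tr(b a b^2 a^4 b a) - tr(b a b^2 a^4 b)   [square of a] = x^4*y*z^3 - x^5*z^2 - 2*x^3*y^2*z^2 + x^4*y*z + x^2*y^3*z - 2*x^2*y*z^3 + 3*x^3*z^2 + 3*x*y^2*z^2 - 3*x^2*y*z - y^3*z + x^3 - x*z^2 + 2*y*z - 3*x
so tr(a b^2 a^4 b^-1 a^2 b) = tr(a^2 b a b^2 a^4) * tr(b) - tr(a^2 b a b^2 a^4 b)   [inverse elimination on b] = x^5*y^2*z^2 - x^6*y*z - x^4*y^3*z - x^4*y*z^3 + x^5*z^2 - 2*x^3*y^2*z^2 + 4*x^4*y*z + 2*x^2*y^3*z + 2*x^2*y*z^3 + x^3*y^2 - 3*x^3*z^2 - 3*x^2*y*z - x^3 - 2*x*y^2 + x*z^2 - y*z + 3*x
reduce: tr(a^3 b^-1 a^2 b^-1 a b^2 a) = tr(a b^2 a^4 b^-1 a^2) * tr(b) - tr(a b^2 a^4 b^-1 a^2 b)   [inverse elimination on b] = x^6*y^3*z - x^7*y^2 - x^5*y^4 - 2*x^5*y^2*z^2 + 2*x^6*y*z - 2*x^4*y^3*z + x^4*y*z^3 + 6*x^5*y^2 - x^5*z^2 + 3*x^3*y^4 + 5*x^3*y^2*z^2 - 9*x^4*y*z - 2*x^2*y*z^3 - 11*x^3*y^2 + 3*x^3*z^2 - 2*x*y^4 - 2*x*y^2*z^2 + 9*x^2*y*z + x^3 + 7*x*y^2 - x*z^2 - 3*x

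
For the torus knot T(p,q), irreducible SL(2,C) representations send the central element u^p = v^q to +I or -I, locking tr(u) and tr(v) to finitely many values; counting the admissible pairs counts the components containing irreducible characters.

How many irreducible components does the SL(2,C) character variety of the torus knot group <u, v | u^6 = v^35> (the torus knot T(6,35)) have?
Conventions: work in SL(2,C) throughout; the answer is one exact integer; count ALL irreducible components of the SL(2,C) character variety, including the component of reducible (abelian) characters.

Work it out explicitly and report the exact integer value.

In the torus knot group T(6,35), u^6 = v^35 is central, so an irreducible representation sends it to +I or -I (Schur).
So on each irreducible component the traces are pinned: tr(u) = 2*cos(pi*alpha/6) with 1 <= alpha <= 5, tr(v) = 2*cos(pi*beta/35) with 1 <= beta <= 34.
The two central values (-1)^alpha I and (-1)^beta I must be the same matrix, so alpha and beta share a parity.
Counting: 3 odd alphas x 17 odd betas + 2 even alphas x 17 even betas = 51 + 34 = 85.
Total: 85 irreducible-character components + 1 reducible (abelian) component = 86.

86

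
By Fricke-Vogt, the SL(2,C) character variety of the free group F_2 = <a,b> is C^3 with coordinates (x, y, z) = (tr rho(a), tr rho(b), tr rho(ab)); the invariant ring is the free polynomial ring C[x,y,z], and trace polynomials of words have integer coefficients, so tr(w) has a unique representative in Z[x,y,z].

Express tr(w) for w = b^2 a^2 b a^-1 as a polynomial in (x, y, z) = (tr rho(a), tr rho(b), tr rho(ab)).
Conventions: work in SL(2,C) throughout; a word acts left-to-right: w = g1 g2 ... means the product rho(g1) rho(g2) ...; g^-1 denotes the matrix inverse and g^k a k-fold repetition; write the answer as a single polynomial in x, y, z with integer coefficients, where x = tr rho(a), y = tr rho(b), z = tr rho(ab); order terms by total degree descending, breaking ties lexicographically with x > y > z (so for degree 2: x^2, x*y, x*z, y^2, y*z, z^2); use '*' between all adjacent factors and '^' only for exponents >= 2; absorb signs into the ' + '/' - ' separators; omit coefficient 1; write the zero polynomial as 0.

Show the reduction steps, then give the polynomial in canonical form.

x^2*y^2*z - x^3*y - x*y^3 - x*y*z^2 + y^2*z + 3*x*y - z

trace(a b^2) = trace(b)*trace(a b) - trace(a)   [square of b] = y*z - x
apply: trace(b^3 a) = trace(b)*trace(a b^2) - trace(a b)   [square of b] = y^2*z - x*y - z
use: trace(b^2) = trace(b)*trace(b) - trace(1)   [square of b] = y^2 - 2
trace(b^3) = trace(b)*trace(b^2) - trace(b)   [square of b] = y^3 - 3*y
trace(b^2 a^2 b) = trace(a)*trace(b^3 a) - trace(b^3)   [square of a] = x*y^2*z - x^2*y - y^3 - x*z + 3*y
use: trace(b a b a) = trace(a b)*trace(a b) - trace(1)   [split at a repeated a] = z^2 - 2
apply: trace(a^2 b a b) = trace(a)*trace(b a b a) - trace(b a b)   [square of a] = x*z^2 - y*z - x
use: trace(a b a) = trace(a)*trace(b a) - trace(b)   [square of a] = x*z - y
trace(a^2 b a) = trace(a)*trace(a b a) - trace(a b)   [square of a] = x^2*z - x*y - z
trace(b^2 a^2 b a) = trace(b)*trace(a^2 b a b) - trace(a^2 b a)   [square of b] = x*y*z^2 - x^2*z - y^2*z + z
trace(b^2 a^2 b a^-1) = trace(b^2 a^2 b)*trace(a) - trace(b^2 a^2 b a)   [inverse elimination on a] = x^2*y^2*z - x^3*y - x*y^3 - x*y*z^2 + y^2*z + 3*x*y - z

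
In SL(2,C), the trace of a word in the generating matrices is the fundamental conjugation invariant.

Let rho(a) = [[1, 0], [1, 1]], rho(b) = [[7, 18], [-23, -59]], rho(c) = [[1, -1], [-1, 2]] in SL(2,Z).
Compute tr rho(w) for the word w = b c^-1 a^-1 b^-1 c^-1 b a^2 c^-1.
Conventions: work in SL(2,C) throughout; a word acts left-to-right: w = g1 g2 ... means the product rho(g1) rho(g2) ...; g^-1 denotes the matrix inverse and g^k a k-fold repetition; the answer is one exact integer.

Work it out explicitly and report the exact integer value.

rho(b) = [[7, 18], [-23, -59]]
... * rho(c^-1) = [[2, 1], [1, 1]]  ->  [[32, 25], [-105, -82]]
... * rho(a^-1) = [[1, 0], [-1, 1]]  ->  [[7, 25], [-23, -82]]
... * rho(b^-1) = [[-59, -18], [23, 7]]  ->  [[162, 49], [-529, -160]]
... * rho(c^-1) = [[2, 1], [1, 1]]  ->  [[373, 211], [-1218, -689]]
... * rho(b) = [[7, 18], [-23, -59]]  ->  [[-2242, -5735], [7321, 18727]]
... * rho(a) = [[1, 0], [1, 1]]  ->  [[-7977, -5735], [26048, 18727]]
... * rho(a) = [[1, 0], [1, 1]]  ->  [[-13712, -5735], [44775, 18727]]
... * rho(c^-1) = [[2, 1], [1, 1]]  ->  [[-33159, -19447], [108277, 63502]]
tr = -33159 + 63502 = 30343

30343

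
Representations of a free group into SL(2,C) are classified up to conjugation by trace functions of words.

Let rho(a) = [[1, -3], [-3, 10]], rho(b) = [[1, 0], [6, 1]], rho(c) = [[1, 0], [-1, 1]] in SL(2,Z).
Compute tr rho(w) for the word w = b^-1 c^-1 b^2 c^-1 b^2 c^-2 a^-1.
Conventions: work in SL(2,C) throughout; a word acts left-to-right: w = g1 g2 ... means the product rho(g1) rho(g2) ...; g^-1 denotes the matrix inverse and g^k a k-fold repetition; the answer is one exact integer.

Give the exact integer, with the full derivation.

77

rho(b^-1) = [[1, 0], [-6, 1]]
... * rho(c^-1) = [[1, 0], [1, 1]]  ->  [[1, 0], [-5, 1]]
... * rho(b) = [[1, 0], [6, 1]]  ->  [[1, 0], [1, 1]]
... * rho(b) = [[1, 0], [6, 1]]  ->  [[1, 0], [7, 1]]
... * rho(c^-1) = [[1, 0], [1, 1]]  ->  [[1, 0], [8, 1]]
... * rho(b) = [[1, 0], [6, 1]]  ->  [[1, 0], [14, 1]]
... * rho(b) = [[1, 0], [6, 1]]  ->  [[1, 0], [20, 1]]
... * rho(c^-1) = [[1, 0], [1, 1]]  ->  [[1, 0], [21, 1]]
... * rho(c^-1) = [[1, 0], [1, 1]]  ->  [[1, 0], [22, 1]]
... * rho(a^-1) = [[10, 3], [3, 1]]  ->  [[10, 3], [223, 67]]
tr = 10 + 67 = 77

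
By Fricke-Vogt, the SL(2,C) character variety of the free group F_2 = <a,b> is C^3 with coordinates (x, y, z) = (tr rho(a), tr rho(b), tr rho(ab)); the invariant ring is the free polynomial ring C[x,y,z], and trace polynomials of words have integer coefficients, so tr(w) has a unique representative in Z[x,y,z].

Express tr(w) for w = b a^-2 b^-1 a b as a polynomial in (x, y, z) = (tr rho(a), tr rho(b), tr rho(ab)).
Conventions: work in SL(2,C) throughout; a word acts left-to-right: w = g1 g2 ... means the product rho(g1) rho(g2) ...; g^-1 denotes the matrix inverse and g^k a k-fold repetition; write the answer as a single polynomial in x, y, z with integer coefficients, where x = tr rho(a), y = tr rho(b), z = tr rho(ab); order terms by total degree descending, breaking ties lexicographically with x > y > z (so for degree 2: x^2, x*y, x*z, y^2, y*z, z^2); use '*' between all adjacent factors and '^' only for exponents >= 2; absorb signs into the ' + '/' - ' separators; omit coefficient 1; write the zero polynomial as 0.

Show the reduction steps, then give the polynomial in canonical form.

-x^2*y^2*z + x^3*y + x*y^3 + x*y*z^2 - 3*x*y - z

tr(b^2) = tr(b) tr(b) - tr(1)  (reduce the b square) = y^2 - 2
tr(b^2 a) = tr(b) tr(a b) - tr(a)  (reduce the b square) = y*z - x
tr(b^2 a^-1) = tr(b^2) tr(a) - tr(b^2 a)  (eliminate a^-1) = x*y^2 - y*z - x
next, tr(b a b^2) = tr(b) tr(a b^2) - tr(a b)  (reduce the b square) = y^2*z - x*y - z
tr(a b a b) = tr(a b) tr(a b) - tr(1)  (split on a) = z^2 - 2
tr(a b a) = tr(a) tr(b a) - tr(b)  (reduce the a square) = x*z - y
tr(b a b^2 a) = tr(b) tr(a b a b) - tr(a b a)  (reduce the b square) = y*z^2 - x*z - y
tr(a^-1 b a b^2) = tr(b a b^2) tr(a) - tr(b a b^2 a)  (eliminate a^-1) = x*y^2*z - x^2*y - y*z^2 + y
and tr(a b^2 a^-2 b) = tr(a^-1 b a b^2) tr(a) - tr(a^-1 b a b^2 a)  (eliminate a^-1) = x^2*y^2*z - x^3*y - x*y*z^2 - y^2*z + 2*x*y + z
tr(b a^-2 b^-1 a b) = tr(a b^2 a^-2) tr(b) - tr(a b^2 a^-2 b)  (eliminate b^-1) = -x^2*y^2*z + x^3*y + x*y^3 + x*y*z^2 - 3*x*y - z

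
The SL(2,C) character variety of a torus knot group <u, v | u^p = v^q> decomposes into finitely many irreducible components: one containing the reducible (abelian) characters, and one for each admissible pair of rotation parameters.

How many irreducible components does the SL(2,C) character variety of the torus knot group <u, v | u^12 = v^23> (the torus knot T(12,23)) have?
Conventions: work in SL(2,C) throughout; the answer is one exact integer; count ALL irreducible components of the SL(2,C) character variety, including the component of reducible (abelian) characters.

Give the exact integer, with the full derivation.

For T(12,23): irreducibility forces the central element u^12 = v^23 to one of +I, -I.
On an irreducible component, tr(u) is locked at 2*cos(pi*alpha/12) for some alpha in 1..11, and tr(v) at 2*cos(pi*beta/23) for some beta in 1..22.
u^12 = (-1)^alpha I and v^23 = (-1)^beta I must agree, so alpha and beta have equal parity.
count pairs: odd alpha (6 choices) x odd beta (11), plus even alpha (5) x even beta (11): 6*11 + 5*11 = 121.
Total: 121 irreducible-character components + 1 reducible (abelian) component = 122.

122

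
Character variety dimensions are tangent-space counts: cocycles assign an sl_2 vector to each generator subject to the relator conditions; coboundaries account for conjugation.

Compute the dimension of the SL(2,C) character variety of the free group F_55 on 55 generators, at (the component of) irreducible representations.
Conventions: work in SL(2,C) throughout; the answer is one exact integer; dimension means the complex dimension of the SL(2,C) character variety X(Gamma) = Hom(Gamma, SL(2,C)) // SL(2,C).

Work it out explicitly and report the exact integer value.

162

Gamma = F_55 has 55 generators and no relators.
So Z^1 = (sl_2)^55 in full: dim Z^1 = 165.
At an irreducible rho the centralizer of the image in sl_2 is 0, so the coboundary map sl_2 -> Z^1 is injective: dim B^1 = 3.
dim X = dim H^1 = dim Z^1 - dim B^1 = 165 - 3 = 162.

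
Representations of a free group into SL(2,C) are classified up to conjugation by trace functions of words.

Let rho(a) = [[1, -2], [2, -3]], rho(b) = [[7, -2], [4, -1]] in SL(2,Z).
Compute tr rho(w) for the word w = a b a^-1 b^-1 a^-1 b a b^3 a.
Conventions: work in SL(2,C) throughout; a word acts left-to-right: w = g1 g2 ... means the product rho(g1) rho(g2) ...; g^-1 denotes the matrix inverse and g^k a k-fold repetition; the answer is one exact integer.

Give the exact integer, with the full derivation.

rho(a) = [[1, -2], [2, -3]]
... * rho(b) = [[7, -2], [4, -1]]  ->  [[-1, 0], [2, -1]]
... * rho(a^-1) = [[-3, 2], [-2, 1]]  ->  [[3, -2], [-4, 3]]
... * rho(b^-1) = [[-1, 2], [-4, 7]]  ->  [[5, -8], [-8, 13]]
... * rho(a^-1) = [[-3, 2], [-2, 1]]  ->  [[1, 2], [-2, -3]]
... * rho(b) = [[7, -2], [4, -1]]  ->  [[15, -4], [-26, 7]]
... * rho(a) = [[1, -2], [2, -3]]  ->  [[7, -18], [-12, 31]]
... * rho(b) = [[7, -2], [4, -1]]  ->  [[-23, 4], [40, -7]]
... * rho(b) = [[7, -2], [4, -1]]  ->  [[-145, 42], [252, -73]]
... * rho(b) = [[7, -2], [4, -1]]  ->  [[-847, 248], [1472, -431]]
... * rho(a) = [[1, -2], [2, -3]]  ->  [[-351, 950], [610, -1651]]
tr = -351 + -1651 = -2002

-2002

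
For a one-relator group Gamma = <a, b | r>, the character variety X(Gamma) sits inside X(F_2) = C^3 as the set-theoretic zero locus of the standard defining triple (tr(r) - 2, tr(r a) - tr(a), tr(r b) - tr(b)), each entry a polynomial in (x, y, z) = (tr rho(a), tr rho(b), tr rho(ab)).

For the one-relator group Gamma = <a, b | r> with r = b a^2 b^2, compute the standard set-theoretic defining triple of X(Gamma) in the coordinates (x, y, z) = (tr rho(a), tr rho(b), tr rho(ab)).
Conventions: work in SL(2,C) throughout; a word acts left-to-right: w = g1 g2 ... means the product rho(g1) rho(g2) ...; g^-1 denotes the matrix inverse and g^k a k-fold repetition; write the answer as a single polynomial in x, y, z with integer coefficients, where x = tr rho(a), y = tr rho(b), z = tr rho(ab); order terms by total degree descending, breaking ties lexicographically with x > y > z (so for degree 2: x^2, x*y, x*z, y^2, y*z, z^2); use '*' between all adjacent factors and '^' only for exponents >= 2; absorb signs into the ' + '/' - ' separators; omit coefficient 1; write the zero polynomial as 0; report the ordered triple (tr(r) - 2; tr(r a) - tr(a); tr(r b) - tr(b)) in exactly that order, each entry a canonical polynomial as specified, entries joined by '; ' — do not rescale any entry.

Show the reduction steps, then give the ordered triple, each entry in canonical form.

tr(a b^2) = tr(b) tr(a b) - tr(a) = y*z - x
tr(b^3 a) = tr(b) tr(a b^2) - tr(a b) = y^2*z - x*y - z
tr(b^2) = tr(b) tr(b) - tr(1) = y^2 - 2
tr(b^3) = tr(b) tr(b^2) - tr(b) = y^3 - 3*y
next, tr(b a^2 b^2) = tr(a) tr(b^3 a) - tr(b^3) = x*y^2*z - x^2*y - y^3 - x*z + 3*y
next, tr(b a b a) = tr(a b) tr(a b) - tr(1) = z^2 - 2
and tr(a b a^2 b) = tr(a) tr(b a b a) - tr(b a b) = x*z^2 - y*z - x
tr(a b a) = tr(a) tr(b a) - tr(b) = x*z - y
tr(a b a^2) = tr(a) tr(a b a) - tr(a b) = x^2*z - x*y - z
and tr(b a^2 b^2 a) = tr(b) tr(a b a^2 b) - tr(a b a^2) = x*y*z^2 - x^2*z - y^2*z + z
tr(b^4 a) = tr(b) tr(b a b^2) - tr(b a b)   [square of b] = y^3*z - x*y^2 - 2*y*z + x
next, tr(b^4) = tr(b) tr(b^3) - tr(b^2)   [square of b] = y^4 - 4*y^2 + 2
tr(b a^2 b^3) = tr(a) tr(b^4 a) - tr(b^4)   [square of a] = x*y^3*z - x^2*y^2 - y^4 - 2*x*y*z + x^2 + 4*y^2 - 2
assemble the triple (tr(r) - 2; tr(r a) - x; tr(r b) - y)

x*y^2*z - x^2*y - y^3 - x*z + 3*y - 2; x*y*z^2 - x^2*z - y^2*z - x + z; x*y^3*z - x^2*y^2 - y^4 - 2*x*y*z + x^2 + 4*y^2 - y - 2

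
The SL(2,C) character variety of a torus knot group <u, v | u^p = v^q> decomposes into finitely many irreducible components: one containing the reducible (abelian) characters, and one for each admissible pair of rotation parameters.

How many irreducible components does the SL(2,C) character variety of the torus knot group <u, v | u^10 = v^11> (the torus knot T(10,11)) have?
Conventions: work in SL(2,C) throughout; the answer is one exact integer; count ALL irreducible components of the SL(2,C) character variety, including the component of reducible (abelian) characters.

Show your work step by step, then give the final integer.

46

Gamma = < u, v | u^10 = v^11 > (torus knot T(10,11)); the central element u^10 = v^11 acts as +I or -I in any irreducible SL(2,C) representation.
On an irreducible component, tr(u) is locked at 2*cos(pi*alpha/10) for some alpha in 1..9, and tr(v) at 2*cos(pi*beta/11) for some beta in 1..10.
The two central values (-1)^alpha I and (-1)^beta I must be the same matrix, so alpha and beta share a parity.
count pairs: odd alpha (5 choices) x odd beta (5), plus even alpha (4) x even beta (5): 5*5 + 4*5 = 45.
components with irreducible characters: 45; plus the single component of reducible (abelian) characters: total 46.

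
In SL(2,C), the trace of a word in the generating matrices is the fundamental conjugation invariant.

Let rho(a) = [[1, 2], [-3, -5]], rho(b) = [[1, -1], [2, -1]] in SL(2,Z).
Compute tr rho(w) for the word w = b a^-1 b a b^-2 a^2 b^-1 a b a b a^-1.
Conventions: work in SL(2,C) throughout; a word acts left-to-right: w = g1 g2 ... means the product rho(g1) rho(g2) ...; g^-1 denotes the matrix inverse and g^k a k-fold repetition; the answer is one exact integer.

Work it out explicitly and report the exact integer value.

5929755

rho(b) = [[1, -1], [2, -1]]
... * rho(a^-1) = [[-5, -2], [3, 1]]  ->  [[-8, -3], [-13, -5]]
... * rho(b) = [[1, -1], [2, -1]]  ->  [[-14, 11], [-23, 18]]
... * rho(a) = [[1, 2], [-3, -5]]  ->  [[-47, -83], [-77, -136]]
... * rho(b^-1) = [[-1, 1], [-2, 1]]  ->  [[213, -130], [349, -213]]
... * rho(b^-1) = [[-1, 1], [-2, 1]]  ->  [[47, 83], [77, 136]]
... * rho(a) = [[1, 2], [-3, -5]]  ->  [[-202, -321], [-331, -526]]
... * rho(a) = [[1, 2], [-3, -5]]  ->  [[761, 1201], [1247, 1968]]
... * rho(b^-1) = [[-1, 1], [-2, 1]]  ->  [[-3163, 1962], [-5183, 3215]]
... * rho(a) = [[1, 2], [-3, -5]]  ->  [[-9049, -16136], [-14828, -26441]]
... * rho(b) = [[1, -1], [2, -1]]  ->  [[-41321, 25185], [-67710, 41269]]
... * rho(a) = [[1, 2], [-3, -5]]  ->  [[-116876, -208567], [-191517, -341765]]
... * rho(b) = [[1, -1], [2, -1]]  ->  [[-534010, 325443], [-875047, 533282]]
... * rho(a^-1) = [[-5, -2], [3, 1]]  ->  [[3646379, 1393463], [5975081, 2283376]]
tr = 3646379 + 2283376 = 5929755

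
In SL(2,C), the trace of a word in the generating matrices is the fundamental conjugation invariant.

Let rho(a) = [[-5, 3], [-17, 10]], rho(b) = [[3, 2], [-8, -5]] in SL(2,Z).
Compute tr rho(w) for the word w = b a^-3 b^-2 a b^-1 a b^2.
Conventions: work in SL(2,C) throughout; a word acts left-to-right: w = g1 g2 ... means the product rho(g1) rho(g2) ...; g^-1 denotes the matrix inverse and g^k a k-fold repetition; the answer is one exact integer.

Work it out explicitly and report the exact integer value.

-226501703

rho(b) = [[3, 2], [-8, -5]]
... * rho(a^-1) = [[10, -3], [17, -5]]  ->  [[64, -19], [-165, 49]]
... * rho(a^-1) = [[10, -3], [17, -5]]  ->  [[317, -97], [-817, 250]]
... * rho(a^-1) = [[10, -3], [17, -5]]  ->  [[1521, -466], [-3920, 1201]]
... * rho(b^-1) = [[-5, -2], [8, 3]]  ->  [[-11333, -4440], [29208, 11443]]
... * rho(b^-1) = [[-5, -2], [8, 3]]  ->  [[21145, 9346], [-54496, -24087]]
... * rho(a) = [[-5, 3], [-17, 10]]  ->  [[-264607, 156895], [681959, -404358]]
... * rho(b^-1) = [[-5, -2], [8, 3]]  ->  [[2578195, 999899], [-6644659, -2576992]]
... * rho(a) = [[-5, 3], [-17, 10]]  ->  [[-29889258, 17733575], [77032159, -45703897]]
... * rho(b) = [[3, 2], [-8, -5]]  ->  [[-231536374, -148446391], [596727653, 382583803]]
... * rho(b) = [[3, 2], [-8, -5]]  ->  [[492962006, 279159207], [-1270487465, -719463709]]
tr = 492962006 + -719463709 = -226501703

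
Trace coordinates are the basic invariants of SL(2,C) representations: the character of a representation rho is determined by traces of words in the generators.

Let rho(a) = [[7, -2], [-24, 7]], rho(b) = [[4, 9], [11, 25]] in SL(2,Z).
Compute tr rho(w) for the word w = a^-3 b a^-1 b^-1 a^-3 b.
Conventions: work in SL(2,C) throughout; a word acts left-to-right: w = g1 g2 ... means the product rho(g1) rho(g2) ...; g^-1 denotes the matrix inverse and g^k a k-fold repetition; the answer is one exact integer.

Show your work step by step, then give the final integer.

rho(a^-1) = [[7, 2], [24, 7]]
... * rho(a^-1) = [[7, 2], [24, 7]]  ->  [[97, 28], [336, 97]]
... * rho(a^-1) = [[7, 2], [24, 7]]  ->  [[1351, 390], [4680, 1351]]
... * rho(b) = [[4, 9], [11, 25]]  ->  [[9694, 21909], [33581, 75895]]
... * rho(a^-1) = [[7, 2], [24, 7]]  ->  [[593674, 172751], [2056547, 598427]]
... * rho(b^-1) = [[25, -9], [-11, 4]]  ->  [[12941589, -4652062], [44830978, -16115215]]
... * rho(a^-1) = [[7, 2], [24, 7]]  ->  [[-21058365, -6681256], [-72948314, -23144549]]
... * rho(a^-1) = [[7, 2], [24, 7]]  ->  [[-307758699, -88885522], [-1066107374, -307908471]]
... * rho(a^-1) = [[7, 2], [24, 7]]  ->  [[-4287563421, -1237716052], [-14852554922, -4287574045]]
... * rho(b) = [[4, 9], [11, 25]]  ->  [[-30765130256, -69530972089], [-106573534183, -240862345423]]
tr = -30765130256 + -240862345423 = -271627475679

-271627475679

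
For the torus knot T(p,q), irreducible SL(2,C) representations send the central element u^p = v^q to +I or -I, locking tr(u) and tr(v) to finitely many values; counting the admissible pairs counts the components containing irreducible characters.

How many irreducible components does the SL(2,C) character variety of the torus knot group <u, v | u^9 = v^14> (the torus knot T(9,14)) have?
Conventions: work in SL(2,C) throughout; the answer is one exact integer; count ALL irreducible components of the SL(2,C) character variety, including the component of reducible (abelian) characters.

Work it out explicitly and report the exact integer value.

In the torus knot group T(9,14), u^9 = v^14 is central, so an irreducible representation sends it to +I or -I (Schur).
So on each irreducible component the traces are pinned: tr(u) = 2*cos(pi*alpha/9) with 1 <= alpha <= 8, tr(v) = 2*cos(pi*beta/14) with 1 <= beta <= 13.
Consistency of u^9 = (-1)^alpha I with v^14 = (-1)^beta I forces alpha = beta (mod 2).
count pairs: odd alpha (4 choices) x odd beta (7), plus even alpha (4) x even beta (6): 4*7 + 4*6 = 52.
components with irreducible characters: 52; plus the single component of reducible (abelian) characters: total 53.

53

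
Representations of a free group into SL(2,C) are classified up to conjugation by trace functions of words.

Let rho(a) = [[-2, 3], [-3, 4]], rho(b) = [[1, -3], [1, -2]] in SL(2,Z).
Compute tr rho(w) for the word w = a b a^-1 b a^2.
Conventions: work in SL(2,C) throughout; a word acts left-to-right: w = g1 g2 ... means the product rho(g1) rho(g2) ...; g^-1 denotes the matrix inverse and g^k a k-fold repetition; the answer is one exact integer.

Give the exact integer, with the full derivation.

-34

rho(a) = [[-2, 3], [-3, 4]]
... * rho(b) = [[1, -3], [1, -2]]  ->  [[1, 0], [1, 1]]
... * rho(a^-1) = [[4, -3], [3, -2]]  ->  [[4, -3], [7, -5]]
... * rho(b) = [[1, -3], [1, -2]]  ->  [[1, -6], [2, -11]]
... * rho(a) = [[-2, 3], [-3, 4]]  ->  [[16, -21], [29, -38]]
... * rho(a) = [[-2, 3], [-3, 4]]  ->  [[31, -36], [56, -65]]
tr = 31 + -65 = -34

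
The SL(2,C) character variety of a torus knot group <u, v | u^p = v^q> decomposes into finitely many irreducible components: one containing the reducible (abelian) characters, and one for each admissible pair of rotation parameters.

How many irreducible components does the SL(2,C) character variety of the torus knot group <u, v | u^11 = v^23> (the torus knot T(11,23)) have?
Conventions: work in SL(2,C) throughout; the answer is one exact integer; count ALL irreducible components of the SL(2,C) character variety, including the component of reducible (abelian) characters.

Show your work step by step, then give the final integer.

Gamma = < u, v | u^11 = v^23 > (torus knot T(11,23)); the central element u^11 = v^23 acts as +I or -I in any irreducible SL(2,C) representation.
On an irreducible component, tr(u) is locked at 2*cos(pi*alpha/11) for some alpha in 1..10, and tr(v) at 2*cos(pi*beta/23) for some beta in 1..22.
Consistency of u^11 = (-1)^alpha I with v^23 = (-1)^beta I forces alpha = beta (mod 2).
Counting: 5 odd alphas x 11 odd betas + 5 even alphas x 11 even betas = 55 + 55 = 110.
components with irreducible characters: 110; plus the single component of reducible (abelian) characters: total 111.

111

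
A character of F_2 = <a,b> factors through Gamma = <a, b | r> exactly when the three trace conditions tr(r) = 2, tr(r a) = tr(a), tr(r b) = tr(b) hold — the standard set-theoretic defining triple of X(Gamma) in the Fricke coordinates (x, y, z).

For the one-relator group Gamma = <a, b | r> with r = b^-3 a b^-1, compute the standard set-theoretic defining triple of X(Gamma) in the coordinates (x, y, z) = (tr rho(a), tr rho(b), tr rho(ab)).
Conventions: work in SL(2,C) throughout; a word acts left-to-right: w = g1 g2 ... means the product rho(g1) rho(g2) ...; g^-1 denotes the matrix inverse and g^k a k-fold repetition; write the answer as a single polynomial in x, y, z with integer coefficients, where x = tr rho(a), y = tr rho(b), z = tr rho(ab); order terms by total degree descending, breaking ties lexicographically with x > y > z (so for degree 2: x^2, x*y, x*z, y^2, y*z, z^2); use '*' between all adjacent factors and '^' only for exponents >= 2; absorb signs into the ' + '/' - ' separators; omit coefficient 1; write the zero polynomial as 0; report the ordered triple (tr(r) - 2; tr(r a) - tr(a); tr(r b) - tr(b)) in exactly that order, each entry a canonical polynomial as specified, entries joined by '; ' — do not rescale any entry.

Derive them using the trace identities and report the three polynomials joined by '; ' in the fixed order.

trace(b^-1 a) = trace(a)*trace(b) - trace(a b)  (eliminate b^-1) = x*y - z
trace(a b^-2) = trace(b^-1 a)*trace(b) - trace(b^-1 a b)  (eliminate b^-1) = x*y^2 - y*z - x
next, trace(a b^-3) = trace(a b^-2)*trace(b) - trace(a b^-1)  (eliminate b^-1) = x*y^3 - y^2*z - 2*x*y + z
next, trace(b^-3 a b^-1) = trace(a b^-3)*trace(b) - trace(a b^-2)  (eliminate b^-1) = x*y^4 - y^3*z - 3*x*y^2 + 2*y*z + x
and trace(a^2) = trace(a)*trace(a) - trace(1)   [square of a] = x^2 - 2
and trace(a^2 b) = trace(a)*trace(b a) - trace(b)   [square of a] = x*z - y
trace(b^-1 a^2) = trace(a^2)*trace(b) - trace(a^2 b)   [inverse elimination on b] = x^2*y - x*z - y
trace(a b^-2 a) = trace(b^-1 a^2)*trace(b) - trace(b^-1 a^2 b)   [inverse elimination on b] = x^2*y^2 - x*y*z - x^2 - y^2 + 2
next, trace(a b a b) = trace(a b)*trace(a b) - trace(1)   [split at a repeated a] = z^2 - 2
trace(b^-1 a b a) = trace(a b a)*trace(b) - trace(a b a b)   [inverse elimination on b] = x*y*z - y^2 - z^2 + 2
next, trace(a b^-2 a b) = trace(b^-1 a b a)*trace(b) - trace(b^-1 a b a b)   [inverse elimination on b] = x*y^2*z - y^3 - y*z^2 - x*z + 3*y
next, trace(b^-1 a b^-1 a b^-1) = trace(a b^-2 a)*trace(b) - trace(a b^-2 a b)   [inverse elimination on b] = x^2*y^3 - 2*x*y^2*z - x^2*y + y*z^2 + x*z - y
trace(b^-1 a b^-1 a) = trace(a b^-1 a)*trace(b) - trace(a b^-1 a b)   [inverse elimination on b] = x^2*y^2 - 2*x*y*z + z^2 - 2
and trace(b^-3 a b^-1 a) = trace(b^-1 a b^-1 a b^-1)*trace(b) - trace(b^-1 a b^-1 a)   [inverse elimination on b] = x^2*y^4 - 2*x*y^3*z - 2*x^2*y^2 + y^2*z^2 + 3*x*y*z - y^2 - z^2 + 2
assemble the triple (trace(r) - 2; trace(r a) - x; trace(r b) - y)

x*y^4 - y^3*z - 3*x*y^2 + 2*y*z + x - 2; x^2*y^4 - 2*x*y^3*z - 2*x^2*y^2 + y^2*z^2 + 3*x*y*z - y^2 - z^2 - x + 2; x*y^3 - y^2*z - 2*x*y - y + z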